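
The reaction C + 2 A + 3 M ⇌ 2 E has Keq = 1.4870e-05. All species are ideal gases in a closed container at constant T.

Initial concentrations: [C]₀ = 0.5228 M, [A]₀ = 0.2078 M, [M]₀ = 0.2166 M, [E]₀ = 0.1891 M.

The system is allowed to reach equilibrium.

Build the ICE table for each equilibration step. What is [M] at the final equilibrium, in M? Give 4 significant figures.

Q₀ = 155.9 vs Keq = 1.4870e-05 ⇒ Q>K, reverse
Step 1:
                  C         A         M         E
  I          0.5228    0.2078    0.2166    0.1891
  C         0.09434    0.1887     0.283   -0.1887
  E          0.6171    0.3965    0.4996 4.2415e-04
  solve Keq expr → x = -0.09434; check Q = 1.4870e-05

[M]_eq = 0.4996 M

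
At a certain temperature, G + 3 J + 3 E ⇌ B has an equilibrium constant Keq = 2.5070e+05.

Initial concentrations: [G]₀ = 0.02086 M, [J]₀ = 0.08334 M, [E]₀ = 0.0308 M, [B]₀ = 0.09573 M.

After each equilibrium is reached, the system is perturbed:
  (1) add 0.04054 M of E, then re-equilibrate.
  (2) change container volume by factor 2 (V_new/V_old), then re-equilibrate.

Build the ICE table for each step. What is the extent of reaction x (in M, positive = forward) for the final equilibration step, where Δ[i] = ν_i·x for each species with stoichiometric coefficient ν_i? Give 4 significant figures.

Q₀ = 2.7134e+08 vs Keq = 2.5070e+05 ⇒ Q>K, reverse
Step 1:
                  G         J         E         B
  Initial   0.02086   0.08334    0.0308   0.09573
  Change    0.02654   0.07961   0.07961  -0.02654
  Equil      0.0474    0.1629    0.1104   0.06919
  solve Keq expr → x = -0.02654; check Q = 2.5070e+05
Then add 0.04054 M of E.
Step 2:
                  G         J         E         B
  Initial    0.0474    0.1629    0.1509   0.06919
  Change  -0.005926  -0.01778  -0.01778  0.005926
  Equil     0.04147    0.1452    0.1332   0.07512
  solve Keq expr → x = 0.005926; check Q = 2.5070e+05
Then change container volume by factor 2 (V_new/V_old).
Step 3:
                  G         J         E         B
  Initial   0.02074   0.07259   0.06659   0.03756
  Change    0.01548   0.04643   0.04643  -0.01548
  Equil     0.03621     0.119     0.113   0.02208
  solve Keq expr → x = -0.01548; check Q = 2.5070e+05

x = -0.01548 M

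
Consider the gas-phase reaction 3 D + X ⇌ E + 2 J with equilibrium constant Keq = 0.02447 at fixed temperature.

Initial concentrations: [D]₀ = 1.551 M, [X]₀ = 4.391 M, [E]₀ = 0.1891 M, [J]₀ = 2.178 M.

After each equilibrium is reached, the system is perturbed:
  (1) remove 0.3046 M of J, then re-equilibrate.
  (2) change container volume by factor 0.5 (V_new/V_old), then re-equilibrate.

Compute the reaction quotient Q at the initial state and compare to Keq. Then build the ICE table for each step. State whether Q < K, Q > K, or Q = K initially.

Q₀ = 0.05475 vs Keq = 0.02447 ⇒ Q>K, reverse
Step 1:
                    D           X           E           J
  I             1.551       4.391      0.1891       2.178
  C            0.1735     0.05783    -0.05783     -0.1157
  E             1.725       4.449      0.1313       2.062
  solve Keq expr → x = -0.05783; check Q = 0.02447
Then remove 0.3046 M of J.
Step 2:
                    D           X           E           J
  I             1.725       4.449      0.1313       1.758
  C          -0.06458    -0.02153     0.02153     0.04306
  E              1.66       4.427      0.1528       1.801
  solve Keq expr → x = 0.02153; check Q = 0.02447
Then change container volume by factor 0.5 (V_new/V_old).
Step 3:
                    D           X           E           J
  I              3.32       8.855      0.3056       3.602
  C           -0.3029      -0.101       0.101       0.202
  E             3.017       8.754      0.4066       3.804
  solve Keq expr → x = 0.101; check Q = 0.02447

Q₀ = 0.05475; Q > K (proceeds reverse)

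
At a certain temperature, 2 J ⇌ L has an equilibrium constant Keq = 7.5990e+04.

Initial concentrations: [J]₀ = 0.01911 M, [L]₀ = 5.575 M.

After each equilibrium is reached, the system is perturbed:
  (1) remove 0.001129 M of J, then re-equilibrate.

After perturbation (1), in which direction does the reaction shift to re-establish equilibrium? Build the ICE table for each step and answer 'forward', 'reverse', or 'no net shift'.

Q₀ = 1.5266e+04 vs Keq = 7.5990e+04 ⇒ Q<K, forward
Step 1:
                   J          L
  I          0.01911      5.575
  C         -0.01054    0.00527
  E         0.008569       5.58
  solve Keq expr → x = 0.00527; check Q = 7.5990e+04
Then remove 0.001129 M of J.
Step 2:
                   J          L
  I          0.00744       5.58
  C         0.001129 -5.6428e-04
  E         0.008569       5.58
  solve Keq expr → x = -5.6428e-04; check Q = 7.5990e+04

Direction: reverse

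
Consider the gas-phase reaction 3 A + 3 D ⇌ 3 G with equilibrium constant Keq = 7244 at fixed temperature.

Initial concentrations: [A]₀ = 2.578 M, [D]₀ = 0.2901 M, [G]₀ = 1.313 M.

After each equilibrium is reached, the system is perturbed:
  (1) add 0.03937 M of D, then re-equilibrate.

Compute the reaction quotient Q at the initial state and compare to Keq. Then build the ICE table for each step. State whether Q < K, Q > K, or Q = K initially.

Q₀ = 5.411 vs Keq = 7244 ⇒ Q<K, forward
Step 1:
                   A          D          G
  Initial      2.578     0.2901      1.313
  Change     -0.2552    -0.2552     0.2552
  Equil        2.323    0.03489      1.568
  solve Keq expr → x = 0.08507; check Q = 7244
Then add 0.03937 M of D.
Step 2:
                   A          D          G
  Initial      2.323    0.07426      1.568
  Change    -0.03793   -0.03793    0.03793
  Equil        2.285    0.03633      1.606
  solve Keq expr → x = 0.01264; check Q = 7244

Q₀ = 5.411; Q < K (proceeds forward)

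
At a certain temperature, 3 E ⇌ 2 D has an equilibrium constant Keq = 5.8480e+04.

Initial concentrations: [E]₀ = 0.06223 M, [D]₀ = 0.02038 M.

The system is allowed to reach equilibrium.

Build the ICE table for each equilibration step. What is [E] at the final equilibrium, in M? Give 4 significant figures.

[E]_eq = 0.003916 M

Q₀ = 1.723 vs Keq = 5.8480e+04 ⇒ Q<K, forward
Step 1:
                    E           D
  Initial     0.06223     0.02038
  Change     -0.05831     0.03888
  Equil      0.003916     0.05926
  solve Keq expr → x = 0.01944; check Q = 5.8480e+04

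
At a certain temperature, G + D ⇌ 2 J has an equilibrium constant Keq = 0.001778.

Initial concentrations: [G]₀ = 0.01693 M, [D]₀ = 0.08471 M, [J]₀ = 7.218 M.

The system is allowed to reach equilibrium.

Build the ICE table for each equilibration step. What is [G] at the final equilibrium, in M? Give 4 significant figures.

[G]_eq = 3.55 M

Q₀ = 3.6328e+04 vs Keq = 0.001778 ⇒ Q>K, reverse
Step 1:
                   G          D          J
  I          0.01693    0.08471      7.218
  C            3.533      3.533     -7.067
  E             3.55      3.618     0.1511
  solve Keq expr → x = -3.533; check Q = 0.001778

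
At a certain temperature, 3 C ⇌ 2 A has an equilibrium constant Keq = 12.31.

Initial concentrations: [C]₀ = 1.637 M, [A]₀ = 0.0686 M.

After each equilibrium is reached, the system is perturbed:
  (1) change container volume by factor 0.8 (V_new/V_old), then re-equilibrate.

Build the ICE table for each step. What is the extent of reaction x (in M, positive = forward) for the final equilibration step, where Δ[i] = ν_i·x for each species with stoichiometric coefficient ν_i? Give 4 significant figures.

Q₀ = 0.001073 vs Keq = 12.31 ⇒ Q<K, forward
Step 1:
                   C          A
  I            1.637     0.0686
  C           -1.236     0.8237
  E           0.4014     0.8923
  solve Keq expr → x = 0.4119; check Q = 12.31
Then change container volume by factor 0.8 (V_new/V_old).
Step 2:
                   C          A
  I           0.5018      1.115
  C         -0.03035    0.02023
  E           0.4714      1.136
  solve Keq expr → x = 0.01012; check Q = 12.31

x = 0.01012 M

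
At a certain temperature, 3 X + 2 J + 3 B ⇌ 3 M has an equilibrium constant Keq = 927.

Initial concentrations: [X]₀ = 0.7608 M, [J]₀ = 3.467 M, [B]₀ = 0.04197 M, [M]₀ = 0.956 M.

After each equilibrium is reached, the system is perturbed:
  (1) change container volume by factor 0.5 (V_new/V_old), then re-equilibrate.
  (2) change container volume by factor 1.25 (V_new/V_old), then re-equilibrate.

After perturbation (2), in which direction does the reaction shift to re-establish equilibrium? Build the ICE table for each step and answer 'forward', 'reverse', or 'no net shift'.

Direction: reverse

Q₀ = 2233 vs Keq = 927 ⇒ Q>K, reverse
Step 1:
                  X         J         B         M
  Initial    0.7608     3.467   0.04197     0.956
  Change    0.01256  0.008374   0.01256  -0.01256
  Equil      0.7734     3.475   0.05453    0.9434
  solve Keq expr → x = -0.004187; check Q = 927
Then change container volume by factor 0.5 (V_new/V_old).
Step 2:
                  X         J         B         M
  Initial     1.547     6.951    0.1091     1.887
  Change   -0.07151  -0.04767  -0.07151   0.07151
  Equil       1.475     6.903   0.03755     1.958
  solve Keq expr → x = 0.02384; check Q = 927
Then change container volume by factor 1.25 (V_new/V_old).
Step 3:
                  X         J         B         M
  Initial      1.18     5.522   0.03004     1.567
  Change    0.01268  0.008452   0.01268  -0.01268
  Equil       1.193     5.531   0.04272     1.554
  solve Keq expr → x = -0.004226; check Q = 927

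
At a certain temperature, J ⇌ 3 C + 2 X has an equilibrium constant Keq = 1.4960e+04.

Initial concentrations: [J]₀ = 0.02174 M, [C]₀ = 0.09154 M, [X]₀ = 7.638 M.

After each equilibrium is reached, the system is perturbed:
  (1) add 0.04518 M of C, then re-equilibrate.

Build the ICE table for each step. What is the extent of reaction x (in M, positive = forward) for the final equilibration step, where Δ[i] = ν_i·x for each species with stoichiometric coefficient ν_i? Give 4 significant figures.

Q₀ = 2.058 vs Keq = 1.4960e+04 ⇒ Q<K, forward
Step 1:
                  J         C         X
  I         0.02174   0.09154     7.638
  C        -0.02172   0.06517   0.04345
  E       1.5180e-05    0.1567     7.681
  solve Keq expr → x = 0.02172; check Q = 1.4960e+04
Then add 0.04518 M of C.
Step 2:
                  J         C         X
  I       1.5180e-05    0.2019     7.681
  C       1.7253e-05 -5.1759e-05 -3.4506e-05
  E       3.2433e-05    0.2018     7.681
  solve Keq expr → x = -1.7253e-05; check Q = 1.4960e+04

x = -1.7253e-05 M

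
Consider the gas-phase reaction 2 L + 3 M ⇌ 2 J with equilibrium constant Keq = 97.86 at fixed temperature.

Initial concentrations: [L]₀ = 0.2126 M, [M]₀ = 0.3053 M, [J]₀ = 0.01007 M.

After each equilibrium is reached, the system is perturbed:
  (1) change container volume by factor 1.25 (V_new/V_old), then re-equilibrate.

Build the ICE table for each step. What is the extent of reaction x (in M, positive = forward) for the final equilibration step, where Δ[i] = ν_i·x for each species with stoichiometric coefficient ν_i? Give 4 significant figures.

x = -0.004348 M

Q₀ = 0.07884 vs Keq = 97.86 ⇒ Q<K, forward
Step 1:
                   L          M          J
  I           0.2126     0.3053    0.01007
  C         -0.08485    -0.1273    0.08485
  E           0.1277      0.178    0.09492
  solve Keq expr → x = 0.04243; check Q = 97.86
Then change container volume by factor 1.25 (V_new/V_old).
Step 2:
                   L          M          J
  I           0.1022     0.1424    0.07594
  C         0.008695    0.01304  -0.008695
  E           0.1109     0.1555    0.06724
  solve Keq expr → x = -0.004348; check Q = 97.86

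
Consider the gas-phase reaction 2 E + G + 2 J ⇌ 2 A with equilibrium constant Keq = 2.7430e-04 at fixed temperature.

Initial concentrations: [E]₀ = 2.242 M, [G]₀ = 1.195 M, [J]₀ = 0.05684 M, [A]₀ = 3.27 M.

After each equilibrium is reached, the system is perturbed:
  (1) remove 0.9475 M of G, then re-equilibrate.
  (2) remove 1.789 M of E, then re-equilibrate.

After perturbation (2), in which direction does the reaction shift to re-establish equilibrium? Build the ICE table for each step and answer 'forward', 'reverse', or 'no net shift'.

Direction: reverse

Q₀ = 551 vs Keq = 2.7430e-04 ⇒ Q>K, reverse
Step 1:
                   E          G          J          A
  init         2.242      1.195    0.05684       3.27
  Δ            2.869      1.434      2.869     -2.869
  eq           5.111      2.629      2.925     0.4015
  solve Keq expr → x = -1.434; check Q = 2.7430e-04
Then remove 0.9475 M of G.
Step 2:
                   E          G          J          A
  init         5.111      1.682      2.925     0.4015
  Δ          0.06572    0.03286    0.06572   -0.06572
  eq           5.176      1.715      2.991     0.3358
  solve Keq expr → x = -0.03286; check Q = 2.7430e-04
Then remove 1.789 M of E.
Step 3:
                   E          G          J          A
  init         3.387      1.715      2.991     0.3358
  Δ          0.09882    0.04941    0.09882   -0.09882
  eq           3.486      1.764       3.09     0.2369
  solve Keq expr → x = -0.04941; check Q = 2.7430e-04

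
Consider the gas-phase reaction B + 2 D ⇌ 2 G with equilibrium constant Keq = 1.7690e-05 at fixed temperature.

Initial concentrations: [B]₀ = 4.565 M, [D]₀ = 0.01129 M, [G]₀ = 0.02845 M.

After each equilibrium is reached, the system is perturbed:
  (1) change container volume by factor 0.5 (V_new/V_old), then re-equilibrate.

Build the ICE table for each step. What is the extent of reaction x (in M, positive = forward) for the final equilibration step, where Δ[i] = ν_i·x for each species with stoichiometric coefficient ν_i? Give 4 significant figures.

Q₀ = 1.391 vs Keq = 1.7690e-05 ⇒ Q>K, reverse
Step 1:
                  B         D         G
  init        4.565   0.01129   0.02845
  Δ         0.01405    0.0281   -0.0281
  eq          4.579   0.03939 3.5448e-04
  solve Keq expr → x = -0.01405; check Q = 1.7690e-05
Then change container volume by factor 0.5 (V_new/V_old).
Step 2:
                  B         D         G
  init        9.158   0.07877 7.0895e-04
  Δ       -1.4498e-04 -2.8996e-04 2.8996e-04
  eq          9.158   0.07848 9.9891e-04
  solve Keq expr → x = 1.4498e-04; check Q = 1.7690e-05

x = 1.4498e-04 M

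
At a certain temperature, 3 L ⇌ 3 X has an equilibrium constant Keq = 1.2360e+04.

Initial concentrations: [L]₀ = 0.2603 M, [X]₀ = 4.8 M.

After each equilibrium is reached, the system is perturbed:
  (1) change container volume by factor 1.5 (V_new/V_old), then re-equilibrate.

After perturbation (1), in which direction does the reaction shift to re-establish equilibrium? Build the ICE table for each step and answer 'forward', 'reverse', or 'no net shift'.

Q₀ = 6270 vs Keq = 1.2360e+04 ⇒ Q<K, forward
Step 1:
                  L         X
  init       0.2603       4.8
  Δ        -0.05051   0.05051
  eq         0.2098     4.851
  solve Keq expr → x = 0.01684; check Q = 1.2360e+04
Then change container volume by factor 1.5 (V_new/V_old).
Step 2:
                  L         X
  init       0.1399     3.234
  Δ               0         0
  eq         0.1399     3.234
  solve Keq expr → x = 0; check Q = 1.2360e+04

Direction: no net shift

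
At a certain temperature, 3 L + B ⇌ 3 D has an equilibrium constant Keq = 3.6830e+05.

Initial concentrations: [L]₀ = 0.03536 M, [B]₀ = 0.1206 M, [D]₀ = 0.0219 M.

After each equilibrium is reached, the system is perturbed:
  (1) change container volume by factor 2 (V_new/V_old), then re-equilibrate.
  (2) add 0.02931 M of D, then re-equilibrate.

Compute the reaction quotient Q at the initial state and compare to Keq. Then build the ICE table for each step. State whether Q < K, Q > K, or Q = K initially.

Q₀ = 1.97 vs Keq = 3.6830e+05 ⇒ Q<K, forward
Step 1:
                   L          B          D
  Initial    0.03536     0.1206     0.0219
  Change    -0.03374   -0.01125    0.03374
  Equil     0.001623     0.1094    0.05564
  solve Keq expr → x = 0.01125; check Q = 3.6830e+05
Then change container volume by factor 2 (V_new/V_old).
Step 2:
                   L          B          D
  Initial 8.1156e-04    0.05468    0.02782
  Change  2.0306e-04 6.7686e-05 -2.0306e-04
  Equil     0.001015    0.05474    0.02762
  solve Keq expr → x = -6.7686e-05; check Q = 3.6830e+05
Then add 0.02931 M of D.
Step 3:
                   L          B          D
  Initial   0.001015    0.05474    0.05693
  Change    0.001035 3.4486e-04  -0.001035
  Equil     0.002049    0.05509    0.05589
  solve Keq expr → x = -3.4486e-04; check Q = 3.6830e+05

Q₀ = 1.97; Q < K (proceeds forward)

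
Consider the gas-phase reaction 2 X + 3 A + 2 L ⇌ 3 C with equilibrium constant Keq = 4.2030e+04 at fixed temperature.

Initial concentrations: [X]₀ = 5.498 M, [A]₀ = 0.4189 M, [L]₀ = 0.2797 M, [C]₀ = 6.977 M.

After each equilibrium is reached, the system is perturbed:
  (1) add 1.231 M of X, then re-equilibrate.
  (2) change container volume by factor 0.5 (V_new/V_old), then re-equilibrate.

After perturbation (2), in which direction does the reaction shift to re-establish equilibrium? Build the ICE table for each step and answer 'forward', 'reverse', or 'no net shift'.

Q₀ = 1954 vs Keq = 4.2030e+04 ⇒ Q<K, forward
Step 1:
                    X           A           L           C
  init          5.498      0.4189      0.2797       6.977
  Δ           -0.1243     -0.1865     -0.1243      0.1865
  eq            5.374      0.2324      0.1554       7.164
  solve Keq expr → x = 0.06217; check Q = 4.2030e+04
Then add 1.231 M of X.
Step 2:
                    X           A           L           C
  init          6.605      0.2324      0.1554       7.164
  Δ          -0.01196    -0.01795    -0.01196     0.01795
  eq            6.593      0.2144      0.1434       7.181
  solve Keq expr → x = 0.005982; check Q = 4.2030e+04
Then change container volume by factor 0.5 (V_new/V_old).
Step 3:
                    X           A           L           C
  init          13.19      0.4289      0.2868       14.36
  Δ             -0.12       -0.18       -0.12        0.18
  eq            13.07      0.2489      0.1668       14.54
  solve Keq expr → x = 0.06; check Q = 4.2030e+04

Direction: forward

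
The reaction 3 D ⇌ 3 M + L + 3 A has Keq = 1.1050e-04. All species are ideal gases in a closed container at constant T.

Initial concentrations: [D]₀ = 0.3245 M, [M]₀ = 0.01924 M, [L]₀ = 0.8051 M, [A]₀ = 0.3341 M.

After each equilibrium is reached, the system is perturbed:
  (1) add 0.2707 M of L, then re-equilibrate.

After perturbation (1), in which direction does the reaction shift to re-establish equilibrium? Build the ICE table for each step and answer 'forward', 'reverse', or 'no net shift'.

Q₀ = 6.2582e-06 vs Keq = 1.1050e-04 ⇒ Q<K, forward
Step 1:
                   D          M          L          A
  I           0.3245    0.01924     0.8051     0.3341
  C         -0.02392    0.02392   0.007975    0.02392
  E           0.3006    0.04316     0.8131      0.358
  solve Keq expr → x = 0.007975; check Q = 1.1050e-04
Then add 0.2707 M of L.
Step 2:
                   D          M          L          A
  I           0.3006    0.04316      1.084      0.358
  C         0.003164  -0.003164  -0.001055  -0.003164
  E           0.3037       0.04      1.083     0.3549
  solve Keq expr → x = -0.001055; check Q = 1.1050e-04

Direction: reverse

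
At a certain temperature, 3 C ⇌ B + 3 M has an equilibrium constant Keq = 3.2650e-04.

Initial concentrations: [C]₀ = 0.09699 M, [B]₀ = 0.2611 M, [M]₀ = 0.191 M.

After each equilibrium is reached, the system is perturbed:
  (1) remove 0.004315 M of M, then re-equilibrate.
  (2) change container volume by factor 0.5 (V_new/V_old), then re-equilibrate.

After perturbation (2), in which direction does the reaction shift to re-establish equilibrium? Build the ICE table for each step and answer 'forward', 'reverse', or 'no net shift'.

Direction: reverse

Q₀ = 1.994 vs Keq = 3.2650e-04 ⇒ Q>K, reverse
Step 1:
                    C           B           M
  Initial     0.09699      0.2611       0.191
  Change        0.161    -0.05366      -0.161
  Equil         0.258      0.2074     0.03001
  solve Keq expr → x = -0.05366; check Q = 3.2650e-04
Then remove 0.004315 M of M.
Step 2:
                    C           B           M
  Initial       0.258      0.2074     0.02569
  Change    -0.003812    0.001271    0.003812
  Equil        0.2542      0.2087     0.02951
  solve Keq expr → x = 0.001271; check Q = 3.2650e-04
Then change container volume by factor 0.5 (V_new/V_old).
Step 3:
                    C           B           M
  Initial      0.5083      0.4174     0.05901
  Change      0.01102   -0.003673    -0.01102
  Equil        0.5194      0.4137     0.04799
  solve Keq expr → x = -0.003673; check Q = 3.2650e-04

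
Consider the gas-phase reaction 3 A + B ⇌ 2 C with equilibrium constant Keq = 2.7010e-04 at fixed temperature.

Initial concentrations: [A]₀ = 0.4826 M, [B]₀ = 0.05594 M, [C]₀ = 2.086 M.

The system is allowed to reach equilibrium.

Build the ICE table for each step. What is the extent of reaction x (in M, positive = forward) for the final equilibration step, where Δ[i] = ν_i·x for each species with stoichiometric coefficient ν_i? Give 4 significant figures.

x = -0.9892 M

Q₀ = 692.1 vs Keq = 2.7010e-04 ⇒ Q>K, reverse
Step 1:
                  A         B         C
  I          0.4826   0.05594     2.086
  C           2.967    0.9892    -1.978
  E            3.45     1.045    0.1077
  solve Keq expr → x = -0.9892; check Q = 2.7010e-04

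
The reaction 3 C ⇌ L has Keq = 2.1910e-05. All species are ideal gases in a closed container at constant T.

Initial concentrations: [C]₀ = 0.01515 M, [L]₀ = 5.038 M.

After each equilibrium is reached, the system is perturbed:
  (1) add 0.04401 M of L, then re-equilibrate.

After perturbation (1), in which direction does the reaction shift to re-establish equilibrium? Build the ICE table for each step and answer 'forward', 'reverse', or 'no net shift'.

Q₀ = 1.4488e+06 vs Keq = 2.1910e-05 ⇒ Q>K, reverse
Step 1:
                    C           L
  init        0.01515       5.038
  Δ              14.9      -4.965
  eq            14.91     0.07264
  solve Keq expr → x = -4.965; check Q = 2.1910e-05
Then add 0.04401 M of L.
Step 2:
                    C           L
  init          14.91      0.1167
  Δ            0.1264    -0.04215
  eq            15.04      0.0745
  solve Keq expr → x = -0.04215; check Q = 2.1910e-05

Direction: reverse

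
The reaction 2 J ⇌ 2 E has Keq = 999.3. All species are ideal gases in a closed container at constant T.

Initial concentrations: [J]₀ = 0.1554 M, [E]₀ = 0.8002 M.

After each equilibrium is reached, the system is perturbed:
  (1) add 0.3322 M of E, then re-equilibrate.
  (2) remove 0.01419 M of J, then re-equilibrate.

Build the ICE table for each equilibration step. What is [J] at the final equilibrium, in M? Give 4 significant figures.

[J]_eq = 0.03905 M

Q₀ = 26.52 vs Keq = 999.3 ⇒ Q<K, forward
Step 1:
                  J         E
  I          0.1554    0.8002
  C         -0.1261    0.1261
  E          0.0293    0.9263
  solve Keq expr → x = 0.06305; check Q = 999.3
Then add 0.3322 M of E.
Step 2:
                  J         E
  I          0.0293     1.258
  C         0.01019  -0.01019
  E         0.03949     1.248
  solve Keq expr → x = -0.005093; check Q = 999.3
Then remove 0.01419 M of J.
Step 3:
                  J         E
  I          0.0253     1.248
  C         0.01375  -0.01375
  E         0.03905     1.235
  solve Keq expr → x = -0.006877; check Q = 999.3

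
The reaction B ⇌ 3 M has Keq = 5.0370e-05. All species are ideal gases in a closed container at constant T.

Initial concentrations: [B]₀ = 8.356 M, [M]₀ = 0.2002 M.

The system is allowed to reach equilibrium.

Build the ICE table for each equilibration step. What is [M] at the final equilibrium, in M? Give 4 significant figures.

[M]_eq = 0.07507 M

Q₀ = 9.6027e-04 vs Keq = 5.0370e-05 ⇒ Q>K, reverse
Step 1:
                  B         M
  I           8.356    0.2002
  C         0.04171   -0.1251
  E           8.398   0.07507
  solve Keq expr → x = -0.04171; check Q = 5.0370e-05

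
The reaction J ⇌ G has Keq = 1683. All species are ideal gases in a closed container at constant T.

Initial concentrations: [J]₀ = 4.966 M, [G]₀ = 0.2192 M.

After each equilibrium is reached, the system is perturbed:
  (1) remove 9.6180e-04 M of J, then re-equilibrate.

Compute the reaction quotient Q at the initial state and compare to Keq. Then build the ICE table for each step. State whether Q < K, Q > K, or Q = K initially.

Q₀ = 0.04414 vs Keq = 1683 ⇒ Q<K, forward
Step 1:
                  J         G
  init        4.966    0.2192
  Δ          -4.963     4.963
  eq       0.003079     5.182
  solve Keq expr → x = 4.963; check Q = 1683
Then remove 9.6180e-04 M of J.
Step 2:
                  J         G
  init     0.002117     5.182
  Δ       9.6123e-04 -9.6123e-04
  eq       0.003079     5.181
  solve Keq expr → x = -9.6123e-04; check Q = 1683

Q₀ = 0.04414; Q < K (proceeds forward)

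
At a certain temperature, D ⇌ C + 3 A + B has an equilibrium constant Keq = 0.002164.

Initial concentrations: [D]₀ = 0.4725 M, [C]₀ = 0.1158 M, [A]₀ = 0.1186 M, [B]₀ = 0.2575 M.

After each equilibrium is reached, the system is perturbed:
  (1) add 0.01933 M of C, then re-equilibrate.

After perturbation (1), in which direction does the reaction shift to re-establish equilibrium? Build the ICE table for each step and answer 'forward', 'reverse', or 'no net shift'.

Q₀ = 1.0528e-04 vs Keq = 0.002164 ⇒ Q<K, forward
Step 1:
                  D         C         A         B
  I          0.4725    0.1158    0.1186    0.2575
  C         -0.0483    0.0483    0.1449    0.0483
  E          0.4242    0.1641    0.2635    0.3058
  solve Keq expr → x = 0.0483; check Q = 0.002164
Then add 0.01933 M of C.
Step 2:
                  D         C         A         B
  I          0.4242    0.1834    0.2635    0.3058
  C        0.002433 -0.002433   -0.0073 -0.002433
  E          0.4266     0.181    0.2562    0.3034
  solve Keq expr → x = -0.002433; check Q = 0.002164

Direction: reverse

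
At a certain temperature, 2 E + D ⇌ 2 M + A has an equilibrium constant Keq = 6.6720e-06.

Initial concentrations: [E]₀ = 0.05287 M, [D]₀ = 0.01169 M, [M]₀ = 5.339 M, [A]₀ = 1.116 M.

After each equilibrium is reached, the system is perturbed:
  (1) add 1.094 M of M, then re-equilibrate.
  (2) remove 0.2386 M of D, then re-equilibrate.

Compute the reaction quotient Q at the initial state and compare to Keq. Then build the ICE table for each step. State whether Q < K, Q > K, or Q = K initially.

Q₀ = 9.7353e+05; Q > K (proceeds reverse)

Q₀ = 9.7353e+05 vs Keq = 6.6720e-06 ⇒ Q>K, reverse
Step 1:
                   E          D          M          A
  Initial    0.05287    0.01169      5.339      1.116
  Change       2.232      1.116     -2.232     -1.116
  Equil        2.285      1.128      3.107 4.0689e-06
  solve Keq expr → x = -1.116; check Q = 6.6720e-06
Then add 1.094 M of M.
Step 2:
                   E          D          M          A
  Initial      2.285      1.128      4.201 4.0689e-06
  Change  3.6865e-06 1.8433e-06 -3.6865e-06 -1.8433e-06
  Equil        2.285      1.128      4.201 2.2257e-06
  solve Keq expr → x = -1.8433e-06; check Q = 6.6720e-06
Then remove 0.2386 M of D.
Step 3:
                   E          D          M          A
  Initial      2.285     0.8891      4.201 2.2257e-06
  Change  9.4182e-07 4.7091e-07 -9.4182e-07 -4.7091e-07
  Equil        2.285     0.8891      4.201 1.7548e-06
  solve Keq expr → x = -4.7091e-07; check Q = 6.6720e-06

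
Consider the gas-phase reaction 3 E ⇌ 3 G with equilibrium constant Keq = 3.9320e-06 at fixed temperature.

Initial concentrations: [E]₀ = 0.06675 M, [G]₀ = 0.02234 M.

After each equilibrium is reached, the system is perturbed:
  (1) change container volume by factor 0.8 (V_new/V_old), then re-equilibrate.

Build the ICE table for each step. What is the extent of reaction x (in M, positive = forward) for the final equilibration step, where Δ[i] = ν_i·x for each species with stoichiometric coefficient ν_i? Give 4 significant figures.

x = 0 M

Q₀ = 0.03749 vs Keq = 3.9320e-06 ⇒ Q>K, reverse
Step 1:
                  E         G
  init      0.06675   0.02234
  Δ         0.02096  -0.02096
  eq        0.08771  0.001384
  solve Keq expr → x = -0.006985; check Q = 3.9320e-06
Then change container volume by factor 0.8 (V_new/V_old).
Step 2:
                  E         G
  init       0.1096   0.00173
  Δ               0         0
  eq         0.1096   0.00173
  solve Keq expr → x = 0; check Q = 3.9320e-06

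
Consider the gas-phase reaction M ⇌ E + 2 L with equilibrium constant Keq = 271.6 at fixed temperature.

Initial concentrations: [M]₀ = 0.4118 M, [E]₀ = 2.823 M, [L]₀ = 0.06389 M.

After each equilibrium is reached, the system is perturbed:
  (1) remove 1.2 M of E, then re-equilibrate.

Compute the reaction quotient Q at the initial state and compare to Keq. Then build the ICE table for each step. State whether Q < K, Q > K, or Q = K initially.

Q₀ = 0.02798; Q < K (proceeds forward)

Q₀ = 0.02798 vs Keq = 271.6 ⇒ Q<K, forward
Step 1:
                   M          E          L
  Initial     0.4118      2.823    0.06389
  Change     -0.4028     0.4028     0.8056
  Equil      0.00898      3.226     0.8695
  solve Keq expr → x = 0.4028; check Q = 271.6
Then remove 1.2 M of E.
Step 2:
                   M          E          L
  Initial    0.00898      2.026     0.8695
  Change   -0.003247   0.003247   0.006494
  Equil     0.005733      2.029      0.876
  solve Keq expr → x = 0.003247; check Q = 271.6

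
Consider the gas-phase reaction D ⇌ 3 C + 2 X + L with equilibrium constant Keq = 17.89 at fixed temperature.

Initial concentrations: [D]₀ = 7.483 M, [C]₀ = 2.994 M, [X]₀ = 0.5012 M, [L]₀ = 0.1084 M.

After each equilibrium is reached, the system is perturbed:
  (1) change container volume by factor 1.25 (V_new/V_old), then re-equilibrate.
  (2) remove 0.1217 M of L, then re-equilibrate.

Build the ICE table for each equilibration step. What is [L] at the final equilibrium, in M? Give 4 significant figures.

Q₀ = 0.09766 vs Keq = 17.89 ⇒ Q<K, forward
Step 1:
                    D           C           X           L
  I             7.483       2.994      0.5012      0.1084
  C           -0.5006       1.502       1.001      0.5006
  E             6.982       4.496       1.502       0.609
  solve Keq expr → x = 0.5006; check Q = 17.89
Then change container volume by factor 1.25 (V_new/V_old).
Step 2:
                    D           C           X           L
  I             5.586       3.597       1.202      0.4872
  C           -0.1531      0.4594      0.3063      0.1531
  E             5.433       4.056       1.508      0.6403
  solve Keq expr → x = 0.1531; check Q = 17.89
Then remove 0.1217 M of L.
Step 3:
                    D           C           X           L
  I             5.433       4.056       1.508      0.5186
  C          -0.03077      0.0923     0.06153     0.03077
  E             5.402       4.148        1.57      0.5494
  solve Keq expr → x = 0.03077; check Q = 17.89

[L]_eq = 0.5494 M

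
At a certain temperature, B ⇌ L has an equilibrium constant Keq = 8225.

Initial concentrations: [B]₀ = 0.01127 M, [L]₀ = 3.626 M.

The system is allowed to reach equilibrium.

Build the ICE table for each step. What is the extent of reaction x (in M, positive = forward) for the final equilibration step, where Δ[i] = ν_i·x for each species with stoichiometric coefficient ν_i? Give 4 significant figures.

x = 0.01083 M

Q₀ = 321.7 vs Keq = 8225 ⇒ Q<K, forward
Step 1:
                  B         L
  I         0.01127     3.626
  C        -0.01083   0.01083
  E       4.4217e-04     3.637
  solve Keq expr → x = 0.01083; check Q = 8225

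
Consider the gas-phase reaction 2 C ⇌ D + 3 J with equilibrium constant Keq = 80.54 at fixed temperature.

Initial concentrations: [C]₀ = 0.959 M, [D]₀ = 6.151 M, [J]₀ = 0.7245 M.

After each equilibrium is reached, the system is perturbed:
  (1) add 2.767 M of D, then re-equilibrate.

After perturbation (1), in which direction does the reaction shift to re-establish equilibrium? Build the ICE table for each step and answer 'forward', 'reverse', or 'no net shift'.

Q₀ = 2.543 vs Keq = 80.54 ⇒ Q<K, forward
Step 1:
                  C         D         J
  I           0.959     6.151    0.7245
  C         -0.4744    0.2372    0.7115
  E          0.4846     6.388     1.436
  solve Keq expr → x = 0.2372; check Q = 80.54
Then add 2.767 M of D.
Step 2:
                  C         D         J
  I          0.4846     9.155     1.436
  C         0.04998  -0.02499  -0.07497
  E          0.5346      9.13     1.361
  solve Keq expr → x = -0.02499; check Q = 80.54

Direction: reverse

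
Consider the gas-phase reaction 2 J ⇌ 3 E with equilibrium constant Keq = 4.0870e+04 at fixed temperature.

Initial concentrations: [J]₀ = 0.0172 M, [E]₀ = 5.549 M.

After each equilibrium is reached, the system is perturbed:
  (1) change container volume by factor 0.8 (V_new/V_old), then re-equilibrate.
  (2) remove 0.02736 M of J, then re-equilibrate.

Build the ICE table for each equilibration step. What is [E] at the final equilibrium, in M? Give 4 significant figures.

Q₀ = 5.7755e+05 vs Keq = 4.0870e+04 ⇒ Q>K, reverse
Step 1:
                   J          E
  init        0.0172      5.549
  Δ          0.04625   -0.06937
  eq         0.06345       5.48
  solve Keq expr → x = -0.02312; check Q = 4.0870e+04
Then change container volume by factor 0.8 (V_new/V_old).
Step 2:
                   J          E
  init       0.07931       6.85
  Δ         0.009097   -0.01364
  eq         0.08841      6.836
  solve Keq expr → x = -0.004548; check Q = 4.0870e+04
Then remove 0.02736 M of J.
Step 3:
                   J          E
  init       0.06105      6.836
  Δ          0.02659   -0.03988
  eq         0.08764      6.796
  solve Keq expr → x = -0.01329; check Q = 4.0870e+04

[E]_eq = 6.796 M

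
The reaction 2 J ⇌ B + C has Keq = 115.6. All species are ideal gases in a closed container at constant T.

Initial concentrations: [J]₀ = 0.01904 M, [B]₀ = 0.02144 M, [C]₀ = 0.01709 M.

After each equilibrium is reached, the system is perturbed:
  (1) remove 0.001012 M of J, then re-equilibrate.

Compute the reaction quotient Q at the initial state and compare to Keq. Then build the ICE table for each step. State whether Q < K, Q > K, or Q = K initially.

Q₀ = 1.011 vs Keq = 115.6 ⇒ Q<K, forward
Step 1:
                  J         B         C
  Initial   0.01904   0.02144   0.01709
  Change   -0.01649  0.008245  0.008245
  Equil    0.002551   0.02968   0.02533
  solve Keq expr → x = 0.008245; check Q = 115.6
Then remove 0.001012 M of J.
Step 2:
                  J         B         C
  Initial  0.001539   0.02968   0.02533
  Change  9.6689e-04 -4.8345e-04 -4.8345e-04
  Equil    0.002506    0.0292   0.02485
  solve Keq expr → x = -4.8345e-04; check Q = 115.6

Q₀ = 1.011; Q < K (proceeds forward)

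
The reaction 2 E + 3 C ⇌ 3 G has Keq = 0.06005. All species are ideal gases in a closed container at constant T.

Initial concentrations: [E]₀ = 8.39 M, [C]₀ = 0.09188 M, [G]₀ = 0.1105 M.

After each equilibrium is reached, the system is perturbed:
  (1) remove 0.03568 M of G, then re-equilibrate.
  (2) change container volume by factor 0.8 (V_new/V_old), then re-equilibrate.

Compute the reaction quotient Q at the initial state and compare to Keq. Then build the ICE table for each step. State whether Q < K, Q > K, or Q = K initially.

Q₀ = 0.02471; Q < K (proceeds forward)

Q₀ = 0.02471 vs Keq = 0.06005 ⇒ Q<K, forward
Step 1:
                    E           C           G
  init           8.39     0.09188      0.1105
  Δ         -0.009671    -0.01451     0.01451
  eq             8.38     0.07737       0.125
  solve Keq expr → x = 0.004836; check Q = 0.06005
Then remove 0.03568 M of G.
Step 2:
                    E           C           G
  init           8.38     0.07737     0.08933
  Δ         -0.009075    -0.01361     0.01361
  eq            8.371     0.06376      0.1029
  solve Keq expr → x = 0.004538; check Q = 0.06005
Then change container volume by factor 0.8 (V_new/V_old).
Step 3:
                    E           C           G
  init          10.46      0.0797      0.1287
  Δ         -0.004779   -0.007168    0.007168
  eq            10.46     0.07253      0.1358
  solve Keq expr → x = 0.002389; check Q = 0.06005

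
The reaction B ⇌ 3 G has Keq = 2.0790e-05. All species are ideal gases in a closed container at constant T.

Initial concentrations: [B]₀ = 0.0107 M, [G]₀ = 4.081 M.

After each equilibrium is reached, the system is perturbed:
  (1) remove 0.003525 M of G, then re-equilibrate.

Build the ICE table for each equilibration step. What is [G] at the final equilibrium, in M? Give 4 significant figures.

Q₀ = 6352 vs Keq = 2.0790e-05 ⇒ Q>K, reverse
Step 1:
                    B           G
  I            0.0107       4.081
  C              1.35      -4.051
  E             1.361     0.03047
  solve Keq expr → x = -1.35; check Q = 2.0790e-05
Then remove 0.003525 M of G.
Step 2:
                    B           G
  I             1.361     0.02695
  C         -0.001172    0.003516
  E              1.36     0.03046
  solve Keq expr → x = 0.001172; check Q = 2.0790e-05

[G]_eq = 0.03046 M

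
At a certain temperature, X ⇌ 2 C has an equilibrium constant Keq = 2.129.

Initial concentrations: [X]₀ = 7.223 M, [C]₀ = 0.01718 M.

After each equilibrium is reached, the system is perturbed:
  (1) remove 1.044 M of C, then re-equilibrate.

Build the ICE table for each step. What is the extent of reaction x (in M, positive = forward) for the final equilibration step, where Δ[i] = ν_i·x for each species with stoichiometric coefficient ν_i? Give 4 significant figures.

x = 0.4505 M

Q₀ = 4.0863e-05 vs Keq = 2.129 ⇒ Q<K, forward
Step 1:
                    X           C
  I             7.223     0.01718
  C            -1.705        3.41
  E             5.518       3.427
  solve Keq expr → x = 1.705; check Q = 2.129
Then remove 1.044 M of C.
Step 2:
                    X           C
  I             5.518       2.383
  C           -0.4505      0.9011
  E             5.067       3.285
  solve Keq expr → x = 0.4505; check Q = 2.129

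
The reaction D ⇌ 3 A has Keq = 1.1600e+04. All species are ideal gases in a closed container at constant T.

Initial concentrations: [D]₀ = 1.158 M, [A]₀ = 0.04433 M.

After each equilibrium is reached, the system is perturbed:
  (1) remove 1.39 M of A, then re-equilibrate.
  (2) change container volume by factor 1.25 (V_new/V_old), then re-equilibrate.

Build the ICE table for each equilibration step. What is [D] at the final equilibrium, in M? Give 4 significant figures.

Q₀ = 7.5229e-05 vs Keq = 1.1600e+04 ⇒ Q<K, forward
Step 1:
                   D          A
  Initial      1.158    0.04433
  Change      -1.154      3.463
  Equil     0.003719      3.507
  solve Keq expr → x = 1.154; check Q = 1.1600e+04
Then remove 1.39 M of A.
Step 2:
                   D          A
  Initial   0.003719      2.117
  Change   -0.002891   0.008672
  Equil   8.2820e-04      2.126
  solve Keq expr → x = 0.002891; check Q = 1.1600e+04
Then change container volume by factor 1.25 (V_new/V_old).
Step 3:
                   D          A
  Initial 6.6256e-04      1.701
  Change  -2.3799e-04 7.1396e-04
  Equil   4.2457e-04      1.701
  solve Keq expr → x = 2.3799e-04; check Q = 1.1600e+04

[D]_eq = 4.2457e-04 M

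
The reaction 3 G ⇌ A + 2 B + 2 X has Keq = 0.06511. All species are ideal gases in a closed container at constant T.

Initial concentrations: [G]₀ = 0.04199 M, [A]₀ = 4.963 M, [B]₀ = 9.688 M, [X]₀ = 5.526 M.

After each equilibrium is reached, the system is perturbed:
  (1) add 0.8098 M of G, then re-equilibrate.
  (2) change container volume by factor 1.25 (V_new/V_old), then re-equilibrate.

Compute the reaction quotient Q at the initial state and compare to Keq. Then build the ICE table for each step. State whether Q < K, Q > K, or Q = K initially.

Q₀ = 1.9213e+08 vs Keq = 0.06511 ⇒ Q>K, reverse
Step 1:
                  G         A         B         X
  init      0.04199     4.963     9.688     5.526
  Δ           7.297    -2.432    -4.865    -4.865
  eq          7.339     2.531     4.823    0.6612
  solve Keq expr → x = -2.432; check Q = 0.06511
Then add 0.8098 M of G.
Step 2:
                  G         A         B         X
  init        8.149     2.531     4.823    0.6612
  Δ         -0.1171   0.03903   0.07806   0.07806
  eq          8.032      2.57     4.901    0.7393
  solve Keq expr → x = 0.03903; check Q = 0.06511
Then change container volume by factor 1.25 (V_new/V_old).
Step 3:
                  G         A         B         X
  init        6.426     2.056     3.921    0.5914
  Δ         -0.1461   0.04869   0.09738   0.09738
  eq          6.279     2.104     4.018    0.6888
  solve Keq expr → x = 0.04869; check Q = 0.06511

Q₀ = 1.9213e+08; Q > K (proceeds reverse)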